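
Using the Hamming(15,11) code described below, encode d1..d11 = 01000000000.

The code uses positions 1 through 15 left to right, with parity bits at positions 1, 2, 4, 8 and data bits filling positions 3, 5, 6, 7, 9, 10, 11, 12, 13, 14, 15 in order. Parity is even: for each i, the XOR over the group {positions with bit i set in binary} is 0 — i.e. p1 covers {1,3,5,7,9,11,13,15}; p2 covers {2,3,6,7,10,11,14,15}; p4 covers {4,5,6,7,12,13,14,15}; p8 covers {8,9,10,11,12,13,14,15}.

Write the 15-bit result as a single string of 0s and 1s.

100110000000000

Place data at non-parity positions: p1 p2 0 p4 1 0 0 p8 0 0 0 0 0 0 0
p1 (pos 1,3,5,7,9,11,13,15): XOR of data positions = 0⊕1⊕0⊕0⊕0⊕0⊕0 = 1
p2 (pos 2,3,6,7,10,11,14,15): XOR of data positions = 0⊕0⊕0⊕0⊕0⊕0⊕0 = 0
p4 (pos 4,5,6,7,12,13,14,15): XOR of data positions = 1⊕0⊕0⊕0⊕0⊕0⊕0 = 1
p8 (pos 8,9,10,11,12,13,14,15): XOR of data positions = 0⊕0⊕0⊕0⊕0⊕0⊕0 = 0
Codeword: 100110000000000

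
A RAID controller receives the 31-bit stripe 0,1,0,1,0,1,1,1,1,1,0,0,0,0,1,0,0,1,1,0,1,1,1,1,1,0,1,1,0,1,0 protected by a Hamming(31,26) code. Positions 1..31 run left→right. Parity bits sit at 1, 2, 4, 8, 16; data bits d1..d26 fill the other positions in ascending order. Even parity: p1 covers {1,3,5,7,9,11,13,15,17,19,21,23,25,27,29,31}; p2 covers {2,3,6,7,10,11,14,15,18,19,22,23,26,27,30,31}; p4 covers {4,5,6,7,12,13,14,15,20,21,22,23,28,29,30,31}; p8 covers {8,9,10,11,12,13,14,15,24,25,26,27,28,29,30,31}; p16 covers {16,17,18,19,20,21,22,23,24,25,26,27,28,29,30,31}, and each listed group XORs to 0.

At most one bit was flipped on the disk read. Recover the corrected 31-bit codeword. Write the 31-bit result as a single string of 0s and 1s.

0101011111000110011011111011010

s1 (pos 1,3,5,7,9,11,13,15,17,19,21,23,25,27,29,31): 0⊕0⊕0⊕1⊕1⊕0⊕0⊕1⊕0⊕1⊕1⊕1⊕1⊕1⊕0⊕0 = 0
s2 (pos 2,3,6,7,10,11,14,15,18,19,22,23,26,27,30,31): 1⊕0⊕1⊕1⊕1⊕0⊕0⊕1⊕1⊕1⊕1⊕1⊕0⊕1⊕1⊕0 = 1
s4 (pos 4,5,6,7,12,13,14,15,20,21,22,23,28,29,30,31): 1⊕0⊕1⊕1⊕0⊕0⊕0⊕1⊕0⊕1⊕1⊕1⊕1⊕0⊕1⊕0 = 1
s8 (pos 8,9,10,11,12,13,14,15,24,25,26,27,28,29,30,31): 1⊕1⊕1⊕0⊕0⊕0⊕0⊕1⊕1⊕1⊕0⊕1⊕1⊕0⊕1⊕0 = 1
s16 (pos 16,17,18,19,20,21,22,23,24,25,26,27,28,29,30,31): 0⊕0⊕1⊕1⊕0⊕1⊕1⊕1⊕1⊕1⊕0⊕1⊕1⊕0⊕1⊕0 = 0
Syndrome s16…s1 = 01110 → error at position 14.
Flip position 14: 0101011111000010011011111011010 → 0101011111000110011011111011010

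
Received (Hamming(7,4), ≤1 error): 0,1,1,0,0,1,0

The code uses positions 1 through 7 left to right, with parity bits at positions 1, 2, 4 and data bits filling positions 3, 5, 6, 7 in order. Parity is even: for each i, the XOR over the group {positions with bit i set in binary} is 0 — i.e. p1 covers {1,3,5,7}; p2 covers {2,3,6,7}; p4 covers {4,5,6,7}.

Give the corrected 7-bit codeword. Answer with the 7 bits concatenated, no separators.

0110011

s1 (pos 1,3,5,7): 0⊕1⊕0⊕0 = 1
s2 (pos 2,3,6,7): 1⊕1⊕1⊕0 = 1
s4 (pos 4,5,6,7): 0⊕0⊕1⊕0 = 1
Syndrome s4…s1 = 111 → error at position 7.
Flip position 7: 0110010 → 0110011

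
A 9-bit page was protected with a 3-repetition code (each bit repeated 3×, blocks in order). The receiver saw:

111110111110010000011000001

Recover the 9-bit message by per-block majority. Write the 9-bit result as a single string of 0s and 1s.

111100100

Block 1 (111): 3 ones → 1
Block 2 (110): 2 ones → 1
Block 3 (111): 3 ones → 1
Block 4 (110): 2 ones → 1
Block 5 (010): 1 one → 0
Block 6 (000): 0 ones → 0
Block 7 (011): 2 ones → 1
Block 8 (000): 0 ones → 0
Block 9 (001): 1 one → 0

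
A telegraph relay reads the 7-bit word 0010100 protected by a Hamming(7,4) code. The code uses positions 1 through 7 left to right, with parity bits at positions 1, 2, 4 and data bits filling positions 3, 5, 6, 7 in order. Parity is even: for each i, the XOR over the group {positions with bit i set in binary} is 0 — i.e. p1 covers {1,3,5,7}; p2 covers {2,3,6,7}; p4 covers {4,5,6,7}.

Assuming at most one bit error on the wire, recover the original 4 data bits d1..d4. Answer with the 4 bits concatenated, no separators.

s1 (pos 1,3,5,7): 0⊕1⊕1⊕0 = 0
s2 (pos 2,3,6,7): 0⊕1⊕0⊕0 = 1
s4 (pos 4,5,6,7): 0⊕1⊕0⊕0 = 1
Syndrome s4…s1 = 110 → error at position 6.
Flip position 6: 0010100 → 0010110
Read data bits from positions 3,5,6,7: 1110

1110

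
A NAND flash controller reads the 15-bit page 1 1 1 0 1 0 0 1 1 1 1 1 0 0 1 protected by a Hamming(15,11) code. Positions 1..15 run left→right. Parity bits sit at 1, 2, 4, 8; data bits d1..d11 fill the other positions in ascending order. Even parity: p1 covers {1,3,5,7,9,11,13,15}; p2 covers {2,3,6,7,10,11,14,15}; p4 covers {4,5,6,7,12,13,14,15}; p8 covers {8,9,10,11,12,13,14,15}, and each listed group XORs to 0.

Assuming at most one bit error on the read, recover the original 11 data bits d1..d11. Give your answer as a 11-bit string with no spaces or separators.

s1 (pos 1,3,5,7,9,11,13,15): 1⊕1⊕1⊕0⊕1⊕1⊕0⊕1 = 0
s2 (pos 2,3,6,7,10,11,14,15): 1⊕1⊕0⊕0⊕1⊕1⊕0⊕1 = 1
s4 (pos 4,5,6,7,12,13,14,15): 0⊕1⊕0⊕0⊕1⊕0⊕0⊕1 = 1
s8 (pos 8,9,10,11,12,13,14,15): 1⊕1⊕1⊕1⊕1⊕0⊕0⊕1 = 0
Syndrome s8…s1 = 0110 → error at position 6.
Flip position 6: 111010011111001 → 111011011111001
Read data bits from positions 3,5,6,7,9,10,11,12,13,14,15: 11101111001

11101111001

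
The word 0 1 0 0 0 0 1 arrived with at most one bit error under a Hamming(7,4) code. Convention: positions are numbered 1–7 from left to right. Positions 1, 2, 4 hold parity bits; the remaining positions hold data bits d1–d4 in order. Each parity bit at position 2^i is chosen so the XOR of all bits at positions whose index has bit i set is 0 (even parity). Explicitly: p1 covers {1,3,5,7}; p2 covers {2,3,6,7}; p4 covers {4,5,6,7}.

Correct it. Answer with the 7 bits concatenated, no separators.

s1 (pos 1,3,5,7): 0⊕0⊕0⊕1 = 1
s2 (pos 2,3,6,7): 1⊕0⊕0⊕1 = 0
s4 (pos 4,5,6,7): 0⊕0⊕0⊕1 = 1
Syndrome s4…s1 = 101 → error at position 5.
Flip position 5: 0100001 → 0100101

0100101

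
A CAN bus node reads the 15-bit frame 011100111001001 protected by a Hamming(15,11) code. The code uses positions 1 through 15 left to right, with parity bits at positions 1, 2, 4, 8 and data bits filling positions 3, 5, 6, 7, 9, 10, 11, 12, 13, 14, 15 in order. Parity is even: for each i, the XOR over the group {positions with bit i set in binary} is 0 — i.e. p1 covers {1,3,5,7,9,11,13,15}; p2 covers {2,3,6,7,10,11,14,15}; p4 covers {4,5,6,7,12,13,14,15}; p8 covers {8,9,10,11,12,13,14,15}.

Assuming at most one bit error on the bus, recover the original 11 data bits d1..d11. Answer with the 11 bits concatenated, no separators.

10011001001

s1 (pos 1,3,5,7,9,11,13,15): 0⊕1⊕0⊕1⊕1⊕0⊕0⊕1 = 0
s2 (pos 2,3,6,7,10,11,14,15): 1⊕1⊕0⊕1⊕0⊕0⊕0⊕1 = 0
s4 (pos 4,5,6,7,12,13,14,15): 1⊕0⊕0⊕1⊕1⊕0⊕0⊕1 = 0
s8 (pos 8,9,10,11,12,13,14,15): 1⊕1⊕0⊕0⊕1⊕0⊕0⊕1 = 0
Syndrome s8…s1 = 0000 → no error.
Read data bits from positions 3,5,6,7,9,10,11,12,13,14,15: 10011001001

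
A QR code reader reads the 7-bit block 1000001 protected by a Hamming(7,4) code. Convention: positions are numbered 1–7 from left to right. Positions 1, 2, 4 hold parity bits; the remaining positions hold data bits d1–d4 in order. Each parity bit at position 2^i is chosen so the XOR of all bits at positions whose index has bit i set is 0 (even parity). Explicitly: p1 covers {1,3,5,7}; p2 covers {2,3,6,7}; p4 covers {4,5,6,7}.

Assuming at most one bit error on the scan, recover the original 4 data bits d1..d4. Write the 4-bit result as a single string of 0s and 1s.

0011

s1 (pos 1,3,5,7): 1⊕0⊕0⊕1 = 0
s2 (pos 2,3,6,7): 0⊕0⊕0⊕1 = 1
s4 (pos 4,5,6,7): 0⊕0⊕0⊕1 = 1
Syndrome s4…s1 = 110 → error at position 6.
Flip position 6: 1000001 → 1000011
Read data bits from positions 3,5,6,7: 0011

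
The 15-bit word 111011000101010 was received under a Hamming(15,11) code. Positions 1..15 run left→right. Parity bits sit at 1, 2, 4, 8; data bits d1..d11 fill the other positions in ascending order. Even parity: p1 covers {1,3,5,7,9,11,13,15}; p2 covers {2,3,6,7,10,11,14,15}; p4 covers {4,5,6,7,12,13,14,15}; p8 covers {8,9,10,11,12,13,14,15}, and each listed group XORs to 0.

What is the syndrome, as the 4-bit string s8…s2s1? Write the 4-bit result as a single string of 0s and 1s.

s1 (pos 1,3,5,7,9,11,13,15): 1⊕1⊕1⊕0⊕0⊕0⊕0⊕0 = 1
s2 (pos 2,3,6,7,10,11,14,15): 1⊕1⊕1⊕0⊕1⊕0⊕1⊕0 = 1
s4 (pos 4,5,6,7,12,13,14,15): 0⊕1⊕1⊕0⊕1⊕0⊕1⊕0 = 0
s8 (pos 8,9,10,11,12,13,14,15): 0⊕0⊕1⊕0⊕1⊕0⊕1⊕0 = 1
Syndrome s8…s1 = 1011 → error at position 11.

1011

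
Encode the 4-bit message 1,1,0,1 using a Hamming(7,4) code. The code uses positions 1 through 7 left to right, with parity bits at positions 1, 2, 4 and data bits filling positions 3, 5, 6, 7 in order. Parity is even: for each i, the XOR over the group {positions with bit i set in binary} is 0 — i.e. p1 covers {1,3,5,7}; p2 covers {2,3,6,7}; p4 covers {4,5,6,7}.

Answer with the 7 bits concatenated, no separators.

1010101

Place data at non-parity positions: p1 p2 1 p4 1 0 1
p1 (pos 1,3,5,7): XOR of data positions = 1⊕1⊕1 = 1
p2 (pos 2,3,6,7): XOR of data positions = 1⊕0⊕1 = 0
p4 (pos 4,5,6,7): XOR of data positions = 1⊕0⊕1 = 0
Codeword: 1010101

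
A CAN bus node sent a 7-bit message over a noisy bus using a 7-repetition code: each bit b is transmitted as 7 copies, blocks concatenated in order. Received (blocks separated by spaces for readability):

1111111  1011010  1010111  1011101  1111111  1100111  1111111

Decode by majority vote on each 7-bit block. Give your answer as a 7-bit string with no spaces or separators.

Block 1 (1111111): 7 ones → 1
Block 2 (1011010): 4 ones → 1
Block 3 (1010111): 5 ones → 1
Block 4 (1011101): 5 ones → 1
Block 5 (1111111): 7 ones → 1
Block 6 (1100111): 5 ones → 1
Block 7 (1111111): 7 ones → 1

1111111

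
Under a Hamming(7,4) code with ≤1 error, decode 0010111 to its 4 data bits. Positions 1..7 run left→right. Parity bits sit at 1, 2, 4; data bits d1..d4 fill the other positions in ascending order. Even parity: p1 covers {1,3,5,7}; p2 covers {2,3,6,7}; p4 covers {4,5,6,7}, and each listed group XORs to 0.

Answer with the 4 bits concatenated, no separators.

1110

s1 (pos 1,3,5,7): 0⊕1⊕1⊕1 = 1
s2 (pos 2,3,6,7): 0⊕1⊕1⊕1 = 1
s4 (pos 4,5,6,7): 0⊕1⊕1⊕1 = 1
Syndrome s4…s1 = 111 → error at position 7.
Flip position 7: 0010111 → 0010110
Read data bits from positions 3,5,6,7: 1110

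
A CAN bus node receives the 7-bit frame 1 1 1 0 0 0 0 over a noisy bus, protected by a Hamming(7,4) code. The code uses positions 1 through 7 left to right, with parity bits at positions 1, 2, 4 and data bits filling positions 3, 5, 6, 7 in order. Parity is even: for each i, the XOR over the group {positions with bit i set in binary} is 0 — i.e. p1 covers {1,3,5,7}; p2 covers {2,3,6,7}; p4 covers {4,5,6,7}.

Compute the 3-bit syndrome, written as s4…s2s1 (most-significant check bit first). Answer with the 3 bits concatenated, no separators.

s1 (pos 1,3,5,7): 1⊕1⊕0⊕0 = 0
s2 (pos 2,3,6,7): 1⊕1⊕0⊕0 = 0
s4 (pos 4,5,6,7): 0⊕0⊕0⊕0 = 0
Syndrome s4…s1 = 000 → no error.

000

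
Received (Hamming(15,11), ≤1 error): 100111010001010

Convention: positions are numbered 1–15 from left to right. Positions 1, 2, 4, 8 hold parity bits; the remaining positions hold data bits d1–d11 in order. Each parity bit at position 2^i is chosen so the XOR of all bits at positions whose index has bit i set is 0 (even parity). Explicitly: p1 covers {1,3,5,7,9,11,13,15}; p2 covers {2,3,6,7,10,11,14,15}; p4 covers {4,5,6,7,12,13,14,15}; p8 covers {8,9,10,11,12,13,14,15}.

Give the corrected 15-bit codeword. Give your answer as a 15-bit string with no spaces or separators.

s1 (pos 1,3,5,7,9,11,13,15): 1⊕0⊕1⊕0⊕0⊕0⊕0⊕0 = 0
s2 (pos 2,3,6,7,10,11,14,15): 0⊕0⊕1⊕0⊕0⊕0⊕1⊕0 = 0
s4 (pos 4,5,6,7,12,13,14,15): 1⊕1⊕1⊕0⊕1⊕0⊕1⊕0 = 1
s8 (pos 8,9,10,11,12,13,14,15): 1⊕0⊕0⊕0⊕1⊕0⊕1⊕0 = 1
Syndrome s8…s1 = 1100 → error at position 12.
Flip position 12: 100111010001010 → 100111010000010

100111010000010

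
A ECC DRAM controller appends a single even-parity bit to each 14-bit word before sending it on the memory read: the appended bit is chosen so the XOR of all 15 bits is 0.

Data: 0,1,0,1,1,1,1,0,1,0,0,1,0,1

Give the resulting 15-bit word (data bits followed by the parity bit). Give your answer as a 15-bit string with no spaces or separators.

XOR of the 14 data bits: 0⊕1⊕0⊕1⊕1⊕1⊕1⊕0⊕1⊕0⊕0⊕1⊕0⊕1 = 0
Parity bit = 0 (so all 15 bits XOR to 0).

010111101001010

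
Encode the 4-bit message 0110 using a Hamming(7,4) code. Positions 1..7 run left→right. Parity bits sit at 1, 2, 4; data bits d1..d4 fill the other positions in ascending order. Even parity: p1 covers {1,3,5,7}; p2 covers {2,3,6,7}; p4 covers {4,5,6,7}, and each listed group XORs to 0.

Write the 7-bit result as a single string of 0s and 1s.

1100110

Place data at non-parity positions: p1 p2 0 p4 1 1 0
p1 (pos 1,3,5,7): XOR of data positions = 0⊕1⊕0 = 1
p2 (pos 2,3,6,7): XOR of data positions = 0⊕1⊕0 = 1
p4 (pos 4,5,6,7): XOR of data positions = 1⊕1⊕0 = 0
Codeword: 1100110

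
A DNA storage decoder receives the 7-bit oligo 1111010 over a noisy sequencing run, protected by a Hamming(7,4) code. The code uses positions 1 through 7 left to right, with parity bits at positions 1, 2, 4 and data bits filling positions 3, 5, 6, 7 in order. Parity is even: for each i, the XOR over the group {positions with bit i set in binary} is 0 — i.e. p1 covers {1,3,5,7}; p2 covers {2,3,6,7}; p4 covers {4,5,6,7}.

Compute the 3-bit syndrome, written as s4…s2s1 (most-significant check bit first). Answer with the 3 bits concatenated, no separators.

s1 (pos 1,3,5,7): 1⊕1⊕0⊕0 = 0
s2 (pos 2,3,6,7): 1⊕1⊕1⊕0 = 1
s4 (pos 4,5,6,7): 1⊕0⊕1⊕0 = 0
Syndrome s4…s1 = 010 → error at position 2.

010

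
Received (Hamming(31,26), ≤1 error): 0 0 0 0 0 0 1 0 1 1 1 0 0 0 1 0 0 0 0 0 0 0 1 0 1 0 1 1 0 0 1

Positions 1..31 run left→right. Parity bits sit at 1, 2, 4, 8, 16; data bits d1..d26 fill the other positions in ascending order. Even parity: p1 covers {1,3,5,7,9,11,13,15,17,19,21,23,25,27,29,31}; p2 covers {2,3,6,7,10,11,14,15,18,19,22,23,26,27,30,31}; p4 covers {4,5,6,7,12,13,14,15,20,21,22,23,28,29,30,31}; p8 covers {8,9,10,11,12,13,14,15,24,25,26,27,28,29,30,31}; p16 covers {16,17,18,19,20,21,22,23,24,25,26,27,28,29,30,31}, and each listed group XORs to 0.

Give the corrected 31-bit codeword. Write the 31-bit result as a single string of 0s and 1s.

s1 (pos 1,3,5,7,9,11,13,15,17,19,21,23,25,27,29,31): 0⊕0⊕0⊕1⊕1⊕1⊕0⊕1⊕0⊕0⊕0⊕1⊕1⊕1⊕0⊕1 = 0
s2 (pos 2,3,6,7,10,11,14,15,18,19,22,23,26,27,30,31): 0⊕0⊕0⊕1⊕1⊕1⊕0⊕1⊕0⊕0⊕0⊕1⊕0⊕1⊕0⊕1 = 1
s4 (pos 4,5,6,7,12,13,14,15,20,21,22,23,28,29,30,31): 0⊕0⊕0⊕1⊕0⊕0⊕0⊕1⊕0⊕0⊕0⊕1⊕1⊕0⊕0⊕1 = 1
s8 (pos 8,9,10,11,12,13,14,15,24,25,26,27,28,29,30,31): 0⊕1⊕1⊕1⊕0⊕0⊕0⊕1⊕0⊕1⊕0⊕1⊕1⊕0⊕0⊕1 = 0
s16 (pos 16,17,18,19,20,21,22,23,24,25,26,27,28,29,30,31): 0⊕0⊕0⊕0⊕0⊕0⊕0⊕1⊕0⊕1⊕0⊕1⊕1⊕0⊕0⊕1 = 1
Syndrome s16…s1 = 10110 → error at position 22.
Flip position 22: 0000001011100010000000101011001 → 0000001011100010000001101011001

0000001011100010000001101011001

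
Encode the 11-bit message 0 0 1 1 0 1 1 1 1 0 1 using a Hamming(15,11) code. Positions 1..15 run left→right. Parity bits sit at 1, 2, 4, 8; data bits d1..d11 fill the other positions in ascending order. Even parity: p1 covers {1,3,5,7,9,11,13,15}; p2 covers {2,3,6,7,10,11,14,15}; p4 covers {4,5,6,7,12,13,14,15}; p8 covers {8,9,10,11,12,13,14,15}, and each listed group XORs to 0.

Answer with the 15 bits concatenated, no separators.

010101110111101

Place data at non-parity positions: p1 p2 0 p4 0 1 1 p8 0 1 1 1 1 0 1
p1 (pos 1,3,5,7,9,11,13,15): XOR of data positions = 0⊕0⊕1⊕0⊕1⊕1⊕1 = 0
p2 (pos 2,3,6,7,10,11,14,15): XOR of data positions = 0⊕1⊕1⊕1⊕1⊕0⊕1 = 1
p4 (pos 4,5,6,7,12,13,14,15): XOR of data positions = 0⊕1⊕1⊕1⊕1⊕0⊕1 = 1
p8 (pos 8,9,10,11,12,13,14,15): XOR of data positions = 0⊕1⊕1⊕1⊕1⊕0⊕1 = 1
Codeword: 010101110111101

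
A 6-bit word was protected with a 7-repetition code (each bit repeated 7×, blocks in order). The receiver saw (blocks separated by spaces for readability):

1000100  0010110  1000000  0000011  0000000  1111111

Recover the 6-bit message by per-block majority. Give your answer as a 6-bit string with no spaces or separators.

Block 1 (1000100): 2 ones → 0
Block 2 (0010110): 3 ones → 0
Block 3 (1000000): 1 one → 0
Block 4 (0000011): 2 ones → 0
Block 5 (0000000): 0 ones → 0
Block 6 (1111111): 7 ones → 1

000001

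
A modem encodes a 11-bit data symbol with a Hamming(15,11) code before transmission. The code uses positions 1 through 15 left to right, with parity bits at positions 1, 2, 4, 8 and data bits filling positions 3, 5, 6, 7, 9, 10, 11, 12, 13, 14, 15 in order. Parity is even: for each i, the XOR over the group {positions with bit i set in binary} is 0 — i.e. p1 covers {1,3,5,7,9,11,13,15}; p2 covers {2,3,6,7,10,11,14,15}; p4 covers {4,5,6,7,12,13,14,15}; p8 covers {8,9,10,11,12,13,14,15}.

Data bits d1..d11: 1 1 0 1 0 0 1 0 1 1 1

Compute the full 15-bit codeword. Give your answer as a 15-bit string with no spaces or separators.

Place data at non-parity positions: p1 p2 1 p4 1 0 1 p8 0 0 1 0 1 1 1
p1 (pos 1,3,5,7,9,11,13,15): XOR of data positions = 1⊕1⊕1⊕0⊕1⊕1⊕1 = 0
p2 (pos 2,3,6,7,10,11,14,15): XOR of data positions = 1⊕0⊕1⊕0⊕1⊕1⊕1 = 1
p4 (pos 4,5,6,7,12,13,14,15): XOR of data positions = 1⊕0⊕1⊕0⊕1⊕1⊕1 = 1
p8 (pos 8,9,10,11,12,13,14,15): XOR of data positions = 0⊕0⊕1⊕0⊕1⊕1⊕1 = 0
Codeword: 011110100010111

011110100010111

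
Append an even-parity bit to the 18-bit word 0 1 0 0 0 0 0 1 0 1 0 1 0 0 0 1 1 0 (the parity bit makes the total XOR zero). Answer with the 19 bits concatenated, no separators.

0100000101010001100

XOR of the 18 data bits: 0⊕1⊕0⊕0⊕0⊕0⊕0⊕1⊕0⊕1⊕0⊕1⊕0⊕0⊕0⊕1⊕1⊕0 = 0
Parity bit = 0 (so all 19 bits XOR to 0).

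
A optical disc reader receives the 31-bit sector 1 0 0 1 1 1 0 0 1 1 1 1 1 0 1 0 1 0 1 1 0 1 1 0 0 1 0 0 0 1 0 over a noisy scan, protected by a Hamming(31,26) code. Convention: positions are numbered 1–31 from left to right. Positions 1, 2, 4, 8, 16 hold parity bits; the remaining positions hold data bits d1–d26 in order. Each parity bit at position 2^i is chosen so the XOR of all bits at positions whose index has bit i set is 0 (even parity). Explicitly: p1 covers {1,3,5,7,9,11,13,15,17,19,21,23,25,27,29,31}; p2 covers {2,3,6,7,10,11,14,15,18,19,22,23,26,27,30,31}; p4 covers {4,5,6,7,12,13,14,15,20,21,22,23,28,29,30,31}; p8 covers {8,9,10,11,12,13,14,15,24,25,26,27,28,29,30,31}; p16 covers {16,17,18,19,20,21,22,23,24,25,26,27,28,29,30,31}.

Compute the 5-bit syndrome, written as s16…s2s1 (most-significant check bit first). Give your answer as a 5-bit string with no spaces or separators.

10011

s1 (pos 1,3,5,7,9,11,13,15,17,19,21,23,25,27,29,31): 1⊕0⊕1⊕0⊕1⊕1⊕1⊕1⊕1⊕1⊕0⊕1⊕0⊕0⊕0⊕0 = 1
s2 (pos 2,3,6,7,10,11,14,15,18,19,22,23,26,27,30,31): 0⊕0⊕1⊕0⊕1⊕1⊕0⊕1⊕0⊕1⊕1⊕1⊕1⊕0⊕1⊕0 = 1
s4 (pos 4,5,6,7,12,13,14,15,20,21,22,23,28,29,30,31): 1⊕1⊕1⊕0⊕1⊕1⊕0⊕1⊕1⊕0⊕1⊕1⊕0⊕0⊕1⊕0 = 0
s8 (pos 8,9,10,11,12,13,14,15,24,25,26,27,28,29,30,31): 0⊕1⊕1⊕1⊕1⊕1⊕0⊕1⊕0⊕0⊕1⊕0⊕0⊕0⊕1⊕0 = 0
s16 (pos 16,17,18,19,20,21,22,23,24,25,26,27,28,29,30,31): 0⊕1⊕0⊕1⊕1⊕0⊕1⊕1⊕0⊕0⊕1⊕0⊕0⊕0⊕1⊕0 = 1
Syndrome s16…s1 = 10011 → error at position 19.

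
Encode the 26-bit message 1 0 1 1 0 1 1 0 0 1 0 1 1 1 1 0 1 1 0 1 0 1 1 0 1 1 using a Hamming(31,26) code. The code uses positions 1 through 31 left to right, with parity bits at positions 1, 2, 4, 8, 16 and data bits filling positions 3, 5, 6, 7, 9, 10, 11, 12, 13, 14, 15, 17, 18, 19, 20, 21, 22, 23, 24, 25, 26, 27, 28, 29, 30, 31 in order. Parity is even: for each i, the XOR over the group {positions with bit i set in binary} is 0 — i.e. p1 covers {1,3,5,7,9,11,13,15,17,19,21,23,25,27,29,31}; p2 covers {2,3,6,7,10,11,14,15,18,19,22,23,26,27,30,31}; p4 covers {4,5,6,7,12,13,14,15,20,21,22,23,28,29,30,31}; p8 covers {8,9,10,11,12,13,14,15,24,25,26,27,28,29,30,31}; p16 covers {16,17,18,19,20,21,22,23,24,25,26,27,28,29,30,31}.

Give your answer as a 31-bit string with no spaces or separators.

Place data at non-parity positions: p1 p2 1 p4 0 1 1 p8 0 1 1 0 0 1 0 p16 1 1 1 1 0 1 1 0 1 0 1 1 0 1 1
p1 (pos 1,3,5,7,9,11,13,15,17,19,21,23,25,27,29,31): XOR of data positions = 1⊕0⊕1⊕0⊕1⊕0⊕0⊕1⊕1⊕0⊕1⊕1⊕1⊕0⊕1 = 1
p2 (pos 2,3,6,7,10,11,14,15,18,19,22,23,26,27,30,31): XOR of data positions = 1⊕1⊕1⊕1⊕1⊕1⊕0⊕1⊕1⊕1⊕1⊕0⊕1⊕1⊕1 = 1
p4 (pos 4,5,6,7,12,13,14,15,20,21,22,23,28,29,30,31): XOR of data positions = 0⊕1⊕1⊕0⊕0⊕1⊕0⊕1⊕0⊕1⊕1⊕1⊕0⊕1⊕1 = 1
p8 (pos 8,9,10,11,12,13,14,15,24,25,26,27,28,29,30,31): XOR of data positions = 0⊕1⊕1⊕0⊕0⊕1⊕0⊕0⊕1⊕0⊕1⊕1⊕0⊕1⊕1 = 0
p16 (pos 16,17,18,19,20,21,22,23,24,25,26,27,28,29,30,31): XOR of data positions = 1⊕1⊕1⊕1⊕0⊕1⊕1⊕0⊕1⊕0⊕1⊕1⊕0⊕1⊕1 = 1
Codeword: 1111011001100101111101101011011

1111011001100101111101101011011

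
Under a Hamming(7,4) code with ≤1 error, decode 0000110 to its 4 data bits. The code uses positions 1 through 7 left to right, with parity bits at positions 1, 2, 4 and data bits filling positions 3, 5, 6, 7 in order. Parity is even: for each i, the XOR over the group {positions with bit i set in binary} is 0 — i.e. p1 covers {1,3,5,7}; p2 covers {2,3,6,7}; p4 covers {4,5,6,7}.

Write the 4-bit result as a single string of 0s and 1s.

1110

s1 (pos 1,3,5,7): 0⊕0⊕1⊕0 = 1
s2 (pos 2,3,6,7): 0⊕0⊕1⊕0 = 1
s4 (pos 4,5,6,7): 0⊕1⊕1⊕0 = 0
Syndrome s4…s1 = 011 → error at position 3.
Flip position 3: 0000110 → 0010110
Read data bits from positions 3,5,6,7: 1110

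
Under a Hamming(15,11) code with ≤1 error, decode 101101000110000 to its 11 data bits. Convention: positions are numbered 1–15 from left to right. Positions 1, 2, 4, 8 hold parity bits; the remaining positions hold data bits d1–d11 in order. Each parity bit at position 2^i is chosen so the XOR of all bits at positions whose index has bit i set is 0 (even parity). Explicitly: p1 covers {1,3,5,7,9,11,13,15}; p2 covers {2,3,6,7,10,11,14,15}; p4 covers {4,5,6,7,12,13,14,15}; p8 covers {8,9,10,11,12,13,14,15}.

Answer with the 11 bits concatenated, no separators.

10100110000

s1 (pos 1,3,5,7,9,11,13,15): 1⊕1⊕0⊕0⊕0⊕1⊕0⊕0 = 1
s2 (pos 2,3,6,7,10,11,14,15): 0⊕1⊕1⊕0⊕1⊕1⊕0⊕0 = 0
s4 (pos 4,5,6,7,12,13,14,15): 1⊕0⊕1⊕0⊕0⊕0⊕0⊕0 = 0
s8 (pos 8,9,10,11,12,13,14,15): 0⊕0⊕1⊕1⊕0⊕0⊕0⊕0 = 0
Syndrome s8…s1 = 0001 → error at position 1.
Flip position 1: 101101000110000 → 001101000110000
Read data bits from positions 3,5,6,7,9,10,11,12,13,14,15: 10100110000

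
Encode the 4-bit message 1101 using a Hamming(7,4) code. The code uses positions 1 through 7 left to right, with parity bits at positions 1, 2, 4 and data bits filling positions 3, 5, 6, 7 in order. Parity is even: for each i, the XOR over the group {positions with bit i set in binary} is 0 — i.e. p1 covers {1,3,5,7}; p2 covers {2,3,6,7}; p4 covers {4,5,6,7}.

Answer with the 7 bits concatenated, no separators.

Place data at non-parity positions: p1 p2 1 p4 1 0 1
p1 (pos 1,3,5,7): XOR of data positions = 1⊕1⊕1 = 1
p2 (pos 2,3,6,7): XOR of data positions = 1⊕0⊕1 = 0
p4 (pos 4,5,6,7): XOR of data positions = 1⊕0⊕1 = 0
Codeword: 1010101

1010101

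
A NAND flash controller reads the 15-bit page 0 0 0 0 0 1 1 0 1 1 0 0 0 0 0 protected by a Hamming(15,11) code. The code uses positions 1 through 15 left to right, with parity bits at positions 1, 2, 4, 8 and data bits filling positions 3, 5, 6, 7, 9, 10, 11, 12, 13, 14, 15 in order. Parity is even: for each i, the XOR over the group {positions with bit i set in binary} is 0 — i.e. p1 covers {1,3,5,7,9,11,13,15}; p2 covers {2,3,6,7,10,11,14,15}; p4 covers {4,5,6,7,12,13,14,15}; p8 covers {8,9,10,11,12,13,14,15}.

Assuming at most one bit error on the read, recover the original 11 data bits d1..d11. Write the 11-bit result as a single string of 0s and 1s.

s1 (pos 1,3,5,7,9,11,13,15): 0⊕0⊕0⊕1⊕1⊕0⊕0⊕0 = 0
s2 (pos 2,3,6,7,10,11,14,15): 0⊕0⊕1⊕1⊕1⊕0⊕0⊕0 = 1
s4 (pos 4,5,6,7,12,13,14,15): 0⊕0⊕1⊕1⊕0⊕0⊕0⊕0 = 0
s8 (pos 8,9,10,11,12,13,14,15): 0⊕1⊕1⊕0⊕0⊕0⊕0⊕0 = 0
Syndrome s8…s1 = 0010 → error at position 2.
Flip position 2: 000001101100000 → 010001101100000
Read data bits from positions 3,5,6,7,9,10,11,12,13,14,15: 00111100000

00111100000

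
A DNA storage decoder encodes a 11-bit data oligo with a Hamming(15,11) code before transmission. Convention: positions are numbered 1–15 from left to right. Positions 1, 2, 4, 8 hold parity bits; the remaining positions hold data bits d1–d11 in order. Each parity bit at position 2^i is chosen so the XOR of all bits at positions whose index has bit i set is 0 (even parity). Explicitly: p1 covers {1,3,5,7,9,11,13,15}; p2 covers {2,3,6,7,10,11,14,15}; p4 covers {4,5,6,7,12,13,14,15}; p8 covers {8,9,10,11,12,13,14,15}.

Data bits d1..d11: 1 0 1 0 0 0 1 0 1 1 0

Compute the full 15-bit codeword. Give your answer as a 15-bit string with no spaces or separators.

101101010010110

Place data at non-parity positions: p1 p2 1 p4 0 1 0 p8 0 0 1 0 1 1 0
p1 (pos 1,3,5,7,9,11,13,15): XOR of data positions = 1⊕0⊕0⊕0⊕1⊕1⊕0 = 1
p2 (pos 2,3,6,7,10,11,14,15): XOR of data positions = 1⊕1⊕0⊕0⊕1⊕1⊕0 = 0
p4 (pos 4,5,6,7,12,13,14,15): XOR of data positions = 0⊕1⊕0⊕0⊕1⊕1⊕0 = 1
p8 (pos 8,9,10,11,12,13,14,15): XOR of data positions = 0⊕0⊕1⊕0⊕1⊕1⊕0 = 1
Codeword: 101101010010110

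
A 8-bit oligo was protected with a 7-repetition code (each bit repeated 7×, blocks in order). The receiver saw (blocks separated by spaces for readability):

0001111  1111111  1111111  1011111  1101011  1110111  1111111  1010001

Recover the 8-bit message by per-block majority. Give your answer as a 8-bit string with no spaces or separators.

Block 1 (0001111): 4 ones → 1
Block 2 (1111111): 7 ones → 1
Block 3 (1111111): 7 ones → 1
Block 4 (1011111): 6 ones → 1
Block 5 (1101011): 5 ones → 1
Block 6 (1110111): 6 ones → 1
Block 7 (1111111): 7 ones → 1
Block 8 (1010001): 3 ones → 0

11111110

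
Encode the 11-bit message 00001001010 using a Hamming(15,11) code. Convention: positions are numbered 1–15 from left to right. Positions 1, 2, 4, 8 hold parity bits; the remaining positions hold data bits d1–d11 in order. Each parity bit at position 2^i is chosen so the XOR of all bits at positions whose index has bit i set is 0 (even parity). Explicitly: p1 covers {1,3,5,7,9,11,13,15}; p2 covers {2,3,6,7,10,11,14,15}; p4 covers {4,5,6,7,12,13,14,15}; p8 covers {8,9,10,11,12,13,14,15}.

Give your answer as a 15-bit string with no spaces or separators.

110000011001010

Place data at non-parity positions: p1 p2 0 p4 0 0 0 p8 1 0 0 1 0 1 0
p1 (pos 1,3,5,7,9,11,13,15): XOR of data positions = 0⊕0⊕0⊕1⊕0⊕0⊕0 = 1
p2 (pos 2,3,6,7,10,11,14,15): XOR of data positions = 0⊕0⊕0⊕0⊕0⊕1⊕0 = 1
p4 (pos 4,5,6,7,12,13,14,15): XOR of data positions = 0⊕0⊕0⊕1⊕0⊕1⊕0 = 0
p8 (pos 8,9,10,11,12,13,14,15): XOR of data positions = 1⊕0⊕0⊕1⊕0⊕1⊕0 = 1
Codeword: 110000011001010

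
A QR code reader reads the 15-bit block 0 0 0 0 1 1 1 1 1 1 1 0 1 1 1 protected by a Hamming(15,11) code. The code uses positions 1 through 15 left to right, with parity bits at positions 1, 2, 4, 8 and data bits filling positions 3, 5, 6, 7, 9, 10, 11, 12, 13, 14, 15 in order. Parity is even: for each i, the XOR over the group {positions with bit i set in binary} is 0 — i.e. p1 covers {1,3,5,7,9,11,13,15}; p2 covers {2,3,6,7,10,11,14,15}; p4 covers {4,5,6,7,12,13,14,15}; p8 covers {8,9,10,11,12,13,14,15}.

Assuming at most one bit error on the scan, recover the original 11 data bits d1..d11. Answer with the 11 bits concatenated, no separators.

01111110111

s1 (pos 1,3,5,7,9,11,13,15): 0⊕0⊕1⊕1⊕1⊕1⊕1⊕1 = 0
s2 (pos 2,3,6,7,10,11,14,15): 0⊕0⊕1⊕1⊕1⊕1⊕1⊕1 = 0
s4 (pos 4,5,6,7,12,13,14,15): 0⊕1⊕1⊕1⊕0⊕1⊕1⊕1 = 0
s8 (pos 8,9,10,11,12,13,14,15): 1⊕1⊕1⊕1⊕0⊕1⊕1⊕1 = 1
Syndrome s8…s1 = 1000 → error at position 8.
Flip position 8: 000011111110111 → 000011101110111
Read data bits from positions 3,5,6,7,9,10,11,12,13,14,15: 01111110111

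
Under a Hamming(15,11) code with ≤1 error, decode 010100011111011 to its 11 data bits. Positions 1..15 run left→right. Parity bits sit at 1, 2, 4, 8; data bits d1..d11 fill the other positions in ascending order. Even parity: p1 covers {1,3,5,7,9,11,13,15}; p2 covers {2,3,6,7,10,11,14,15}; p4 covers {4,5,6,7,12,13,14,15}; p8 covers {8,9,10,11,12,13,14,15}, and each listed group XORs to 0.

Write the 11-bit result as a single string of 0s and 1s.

s1 (pos 1,3,5,7,9,11,13,15): 0⊕0⊕0⊕0⊕1⊕1⊕0⊕1 = 1
s2 (pos 2,3,6,7,10,11,14,15): 1⊕0⊕0⊕0⊕1⊕1⊕1⊕1 = 1
s4 (pos 4,5,6,7,12,13,14,15): 1⊕0⊕0⊕0⊕1⊕0⊕1⊕1 = 0
s8 (pos 8,9,10,11,12,13,14,15): 1⊕1⊕1⊕1⊕1⊕0⊕1⊕1 = 1
Syndrome s8…s1 = 1011 → error at position 11.
Flip position 11: 010100011111011 → 010100011101011
Read data bits from positions 3,5,6,7,9,10,11,12,13,14,15: 00001101011

00001101011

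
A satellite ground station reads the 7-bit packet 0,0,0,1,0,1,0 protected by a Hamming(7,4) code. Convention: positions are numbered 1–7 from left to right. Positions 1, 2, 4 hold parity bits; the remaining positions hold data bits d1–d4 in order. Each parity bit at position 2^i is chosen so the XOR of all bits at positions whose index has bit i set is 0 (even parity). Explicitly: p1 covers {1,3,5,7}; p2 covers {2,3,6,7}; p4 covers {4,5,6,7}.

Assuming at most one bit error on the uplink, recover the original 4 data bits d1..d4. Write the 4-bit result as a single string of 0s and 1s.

s1 (pos 1,3,5,7): 0⊕0⊕0⊕0 = 0
s2 (pos 2,3,6,7): 0⊕0⊕1⊕0 = 1
s4 (pos 4,5,6,7): 1⊕0⊕1⊕0 = 0
Syndrome s4…s1 = 010 → error at position 2.
Flip position 2: 0001010 → 0101010
Read data bits from positions 3,5,6,7: 0010

0010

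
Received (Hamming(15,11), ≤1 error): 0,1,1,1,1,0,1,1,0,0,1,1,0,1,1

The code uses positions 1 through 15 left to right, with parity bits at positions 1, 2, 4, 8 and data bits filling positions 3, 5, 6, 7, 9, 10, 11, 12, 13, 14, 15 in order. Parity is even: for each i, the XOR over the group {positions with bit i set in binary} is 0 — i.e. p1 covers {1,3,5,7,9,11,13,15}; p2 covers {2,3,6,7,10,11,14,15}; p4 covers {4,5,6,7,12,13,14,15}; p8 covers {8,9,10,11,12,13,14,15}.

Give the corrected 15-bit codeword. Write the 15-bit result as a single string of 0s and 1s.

011110111011011

s1 (pos 1,3,5,7,9,11,13,15): 0⊕1⊕1⊕1⊕0⊕1⊕0⊕1 = 1
s2 (pos 2,3,6,7,10,11,14,15): 1⊕1⊕0⊕1⊕0⊕1⊕1⊕1 = 0
s4 (pos 4,5,6,7,12,13,14,15): 1⊕1⊕0⊕1⊕1⊕0⊕1⊕1 = 0
s8 (pos 8,9,10,11,12,13,14,15): 1⊕0⊕0⊕1⊕1⊕0⊕1⊕1 = 1
Syndrome s8…s1 = 1001 → error at position 9.
Flip position 9: 011110110011011 → 011110111011011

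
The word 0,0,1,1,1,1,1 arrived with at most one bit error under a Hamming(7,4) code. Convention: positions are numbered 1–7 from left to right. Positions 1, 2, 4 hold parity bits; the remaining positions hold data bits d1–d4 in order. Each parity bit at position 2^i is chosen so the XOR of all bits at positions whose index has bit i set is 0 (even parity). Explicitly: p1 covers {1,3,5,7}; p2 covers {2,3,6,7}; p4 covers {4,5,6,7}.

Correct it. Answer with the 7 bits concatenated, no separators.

0001111

s1 (pos 1,3,5,7): 0⊕1⊕1⊕1 = 1
s2 (pos 2,3,6,7): 0⊕1⊕1⊕1 = 1
s4 (pos 4,5,6,7): 1⊕1⊕1⊕1 = 0
Syndrome s4…s1 = 011 → error at position 3.
Flip position 3: 0011111 → 0001111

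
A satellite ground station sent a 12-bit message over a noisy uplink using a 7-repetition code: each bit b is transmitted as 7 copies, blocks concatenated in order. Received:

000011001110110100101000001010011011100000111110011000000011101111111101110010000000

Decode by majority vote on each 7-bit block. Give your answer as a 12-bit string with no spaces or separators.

Block 1 (0000110): 2 ones → 0
Block 2 (0111011): 5 ones → 1
Block 3 (0100101): 3 ones → 0
Block 4 (0000010): 1 one → 0
Block 5 (1001101): 4 ones → 1
Block 6 (1100000): 2 ones → 0
Block 7 (1111100): 5 ones → 1
Block 8 (1100000): 2 ones → 0
Block 9 (0011101): 4 ones → 1
Block 10 (1111111): 7 ones → 1
Block 11 (0111001): 4 ones → 1
Block 12 (0000000): 0 ones → 0

010010101110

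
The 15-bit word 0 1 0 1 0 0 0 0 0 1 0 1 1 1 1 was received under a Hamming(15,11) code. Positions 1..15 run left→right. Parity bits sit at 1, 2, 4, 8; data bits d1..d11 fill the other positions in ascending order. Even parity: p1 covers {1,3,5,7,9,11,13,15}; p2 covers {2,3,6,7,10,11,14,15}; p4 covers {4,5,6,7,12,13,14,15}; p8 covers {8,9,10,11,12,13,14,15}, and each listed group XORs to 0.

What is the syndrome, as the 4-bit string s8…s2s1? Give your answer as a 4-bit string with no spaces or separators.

1100

s1 (pos 1,3,5,7,9,11,13,15): 0⊕0⊕0⊕0⊕0⊕0⊕1⊕1 = 0
s2 (pos 2,3,6,7,10,11,14,15): 1⊕0⊕0⊕0⊕1⊕0⊕1⊕1 = 0
s4 (pos 4,5,6,7,12,13,14,15): 1⊕0⊕0⊕0⊕1⊕1⊕1⊕1 = 1
s8 (pos 8,9,10,11,12,13,14,15): 0⊕0⊕1⊕0⊕1⊕1⊕1⊕1 = 1
Syndrome s8…s1 = 1100 → error at position 12.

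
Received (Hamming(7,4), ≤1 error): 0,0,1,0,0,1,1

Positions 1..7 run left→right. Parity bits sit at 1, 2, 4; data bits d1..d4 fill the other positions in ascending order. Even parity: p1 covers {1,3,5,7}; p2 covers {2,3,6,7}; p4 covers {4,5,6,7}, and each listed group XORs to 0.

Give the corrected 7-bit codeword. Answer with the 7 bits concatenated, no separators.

0110011

s1 (pos 1,3,5,7): 0⊕1⊕0⊕1 = 0
s2 (pos 2,3,6,7): 0⊕1⊕1⊕1 = 1
s4 (pos 4,5,6,7): 0⊕0⊕1⊕1 = 0
Syndrome s4…s1 = 010 → error at position 2.
Flip position 2: 0010011 → 0110011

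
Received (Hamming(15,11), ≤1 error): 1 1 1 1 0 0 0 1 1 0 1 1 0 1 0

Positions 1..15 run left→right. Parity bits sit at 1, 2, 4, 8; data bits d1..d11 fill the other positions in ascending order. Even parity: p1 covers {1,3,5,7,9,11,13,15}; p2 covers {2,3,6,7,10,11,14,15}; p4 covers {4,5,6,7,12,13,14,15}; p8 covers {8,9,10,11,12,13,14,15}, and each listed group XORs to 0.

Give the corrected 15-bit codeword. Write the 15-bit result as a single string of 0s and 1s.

111100011010010

s1 (pos 1,3,5,7,9,11,13,15): 1⊕1⊕0⊕0⊕1⊕1⊕0⊕0 = 0
s2 (pos 2,3,6,7,10,11,14,15): 1⊕1⊕0⊕0⊕0⊕1⊕1⊕0 = 0
s4 (pos 4,5,6,7,12,13,14,15): 1⊕0⊕0⊕0⊕1⊕0⊕1⊕0 = 1
s8 (pos 8,9,10,11,12,13,14,15): 1⊕1⊕0⊕1⊕1⊕0⊕1⊕0 = 1
Syndrome s8…s1 = 1100 → error at position 12.
Flip position 12: 111100011011010 → 111100011010010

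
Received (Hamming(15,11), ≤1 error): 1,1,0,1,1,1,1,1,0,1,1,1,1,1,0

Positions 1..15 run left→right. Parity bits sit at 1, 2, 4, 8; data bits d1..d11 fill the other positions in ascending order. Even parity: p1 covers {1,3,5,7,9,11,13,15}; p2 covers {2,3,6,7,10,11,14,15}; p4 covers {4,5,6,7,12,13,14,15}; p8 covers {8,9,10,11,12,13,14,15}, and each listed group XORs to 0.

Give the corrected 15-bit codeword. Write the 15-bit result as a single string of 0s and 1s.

110101110111110

s1 (pos 1,3,5,7,9,11,13,15): 1⊕0⊕1⊕1⊕0⊕1⊕1⊕0 = 1
s2 (pos 2,3,6,7,10,11,14,15): 1⊕0⊕1⊕1⊕1⊕1⊕1⊕0 = 0
s4 (pos 4,5,6,7,12,13,14,15): 1⊕1⊕1⊕1⊕1⊕1⊕1⊕0 = 1
s8 (pos 8,9,10,11,12,13,14,15): 1⊕0⊕1⊕1⊕1⊕1⊕1⊕0 = 0
Syndrome s8…s1 = 0101 → error at position 5.
Flip position 5: 110111110111110 → 110101110111110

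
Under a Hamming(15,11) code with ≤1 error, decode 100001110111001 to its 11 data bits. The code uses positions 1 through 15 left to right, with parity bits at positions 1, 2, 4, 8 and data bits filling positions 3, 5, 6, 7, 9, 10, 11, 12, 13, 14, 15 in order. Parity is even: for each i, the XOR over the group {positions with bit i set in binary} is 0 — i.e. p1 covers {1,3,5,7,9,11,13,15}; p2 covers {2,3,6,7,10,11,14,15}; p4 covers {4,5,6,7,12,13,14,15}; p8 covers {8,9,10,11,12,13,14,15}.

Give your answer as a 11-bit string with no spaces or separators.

00110011001

s1 (pos 1,3,5,7,9,11,13,15): 1⊕0⊕0⊕1⊕0⊕1⊕0⊕1 = 0
s2 (pos 2,3,6,7,10,11,14,15): 0⊕0⊕1⊕1⊕1⊕1⊕0⊕1 = 1
s4 (pos 4,5,6,7,12,13,14,15): 0⊕0⊕1⊕1⊕1⊕0⊕0⊕1 = 0
s8 (pos 8,9,10,11,12,13,14,15): 1⊕0⊕1⊕1⊕1⊕0⊕0⊕1 = 1
Syndrome s8…s1 = 1010 → error at position 10.
Flip position 10: 100001110111001 → 100001110011001
Read data bits from positions 3,5,6,7,9,10,11,12,13,14,15: 00110011001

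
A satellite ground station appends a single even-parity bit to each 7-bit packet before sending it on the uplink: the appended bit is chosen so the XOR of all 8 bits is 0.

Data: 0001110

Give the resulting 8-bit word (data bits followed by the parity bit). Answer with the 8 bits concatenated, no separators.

XOR of the 7 data bits: 0⊕0⊕0⊕1⊕1⊕1⊕0 = 1
Parity bit = 1 (so all 8 bits XOR to 0).

00011101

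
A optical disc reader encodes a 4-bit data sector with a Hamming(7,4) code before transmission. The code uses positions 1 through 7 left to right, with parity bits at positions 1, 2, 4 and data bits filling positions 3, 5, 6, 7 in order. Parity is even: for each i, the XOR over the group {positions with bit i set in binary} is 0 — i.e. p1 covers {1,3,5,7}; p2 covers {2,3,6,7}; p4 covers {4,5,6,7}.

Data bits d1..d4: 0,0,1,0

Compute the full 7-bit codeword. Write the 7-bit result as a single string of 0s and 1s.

0101010

Place data at non-parity positions: p1 p2 0 p4 0 1 0
p1 (pos 1,3,5,7): XOR of data positions = 0⊕0⊕0 = 0
p2 (pos 2,3,6,7): XOR of data positions = 0⊕1⊕0 = 1
p4 (pos 4,5,6,7): XOR of data positions = 0⊕1⊕0 = 1
Codeword: 0101010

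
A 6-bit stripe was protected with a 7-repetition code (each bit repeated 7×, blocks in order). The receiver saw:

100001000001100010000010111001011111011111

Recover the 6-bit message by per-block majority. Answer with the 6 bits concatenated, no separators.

000111

Block 1 (1000010): 2 ones → 0
Block 2 (0000110): 2 ones → 0
Block 3 (0010000): 1 one → 0
Block 4 (0101110): 4 ones → 1
Block 5 (0101111): 5 ones → 1
Block 6 (1011111): 6 ones → 1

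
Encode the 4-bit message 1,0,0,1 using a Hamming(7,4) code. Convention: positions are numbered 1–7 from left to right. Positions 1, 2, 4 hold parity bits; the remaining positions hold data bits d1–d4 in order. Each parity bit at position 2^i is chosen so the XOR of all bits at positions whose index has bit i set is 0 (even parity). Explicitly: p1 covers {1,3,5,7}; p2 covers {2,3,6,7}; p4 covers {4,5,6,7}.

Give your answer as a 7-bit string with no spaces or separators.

0011001

Place data at non-parity positions: p1 p2 1 p4 0 0 1
p1 (pos 1,3,5,7): XOR of data positions = 1⊕0⊕1 = 0
p2 (pos 2,3,6,7): XOR of data positions = 1⊕0⊕1 = 0
p4 (pos 4,5,6,7): XOR of data positions = 0⊕0⊕1 = 1
Codeword: 0011001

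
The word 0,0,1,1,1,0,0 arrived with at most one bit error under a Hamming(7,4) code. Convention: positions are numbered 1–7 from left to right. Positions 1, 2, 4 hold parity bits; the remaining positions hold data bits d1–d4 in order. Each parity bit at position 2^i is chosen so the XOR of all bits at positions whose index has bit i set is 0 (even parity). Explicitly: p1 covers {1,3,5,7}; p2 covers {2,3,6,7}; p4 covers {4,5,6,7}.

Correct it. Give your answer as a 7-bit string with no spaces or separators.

0111100

s1 (pos 1,3,5,7): 0⊕1⊕1⊕0 = 0
s2 (pos 2,3,6,7): 0⊕1⊕0⊕0 = 1
s4 (pos 4,5,6,7): 1⊕1⊕0⊕0 = 0
Syndrome s4…s1 = 010 → error at position 2.
Flip position 2: 0011100 → 0111100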